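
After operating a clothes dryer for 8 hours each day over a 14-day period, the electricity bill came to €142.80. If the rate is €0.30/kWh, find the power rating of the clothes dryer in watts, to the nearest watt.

4250 W

Energy = €142.80 ÷ €0.30/kWh = 476 kWh
Runtime = 8 h/day × 14 days = 112 h
Power = 476 kWh ÷ 112 h = 4.25 kW = 4250 W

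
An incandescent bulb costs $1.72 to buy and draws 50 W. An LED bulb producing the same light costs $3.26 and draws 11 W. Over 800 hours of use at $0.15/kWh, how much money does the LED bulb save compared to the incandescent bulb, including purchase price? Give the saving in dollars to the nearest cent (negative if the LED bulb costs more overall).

$3.14

incandescent bulb: $1.72 + (50/1000) kW × 800 h × $0.15 = $1.72 + $6 = $7.72
LED bulb: $3.26 + (11/1000) kW × 800 h × $0.15 = $3.26 + $1.32 = $4.58
Saving = $7.72 − $4.58 = $3.14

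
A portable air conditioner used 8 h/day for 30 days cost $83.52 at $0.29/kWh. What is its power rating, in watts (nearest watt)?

1200 W

Energy = $83.52 ÷ $0.29/kWh = 288 kWh
Runtime = 8 h/day × 30 days = 240 h
Power = 288 kWh ÷ 240 h = 1.2 kW = 1200 W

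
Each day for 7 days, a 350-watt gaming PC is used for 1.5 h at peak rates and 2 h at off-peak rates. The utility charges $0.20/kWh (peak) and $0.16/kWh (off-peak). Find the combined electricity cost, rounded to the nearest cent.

Peak energy = 0.35 kW × 1.5 h × 7 = 3.675 kWh
Off-peak energy = 0.35 kW × 2 h × 7 = 4.9 kWh
Cost = 3.675 × $0.20 + 4.9 × $0.16 = $0.735 + $0.784 = $1.52

$1.52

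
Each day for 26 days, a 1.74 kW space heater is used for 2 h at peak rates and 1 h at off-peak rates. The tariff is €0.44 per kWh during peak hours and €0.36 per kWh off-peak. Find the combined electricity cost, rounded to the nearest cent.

€56.10

Peak energy = 1.74 kW × 2 h × 26 = 90.48 kWh
Off-peak energy = 1.74 kW × 1 h × 26 = 45.24 kWh
Cost = 90.48 × €0.44 + 45.24 × €0.36 = €39.8112 + €16.2864 = €56.10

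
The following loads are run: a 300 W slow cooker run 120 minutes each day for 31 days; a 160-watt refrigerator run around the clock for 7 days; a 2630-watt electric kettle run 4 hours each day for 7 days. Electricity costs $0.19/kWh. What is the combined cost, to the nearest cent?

$22.63

slow cooker: Runtime = 120 min × 31 = 3720 min = 62 h
slow cooker: 0.3 kW × 62 h = 18.6 kWh
refrigerator: Runtime = 24 h × 7 = 168 h
refrigerator: 0.16 kW × 168 h = 26.88 kWh
electric kettle: Runtime = 4 h/day × 7 days = 28 h
electric kettle: 2.63 kW × 28 h = 73.64 kWh
Total energy = 119.12 kWh
Cost = 119.12 × $0.19 = $22.63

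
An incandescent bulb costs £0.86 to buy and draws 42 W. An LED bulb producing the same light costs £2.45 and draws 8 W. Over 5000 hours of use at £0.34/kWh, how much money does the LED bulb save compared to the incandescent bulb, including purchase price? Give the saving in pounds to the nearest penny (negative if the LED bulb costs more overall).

incandescent bulb: £0.86 + (42/1000) kW × 5000 h × £0.34 = £0.86 + £71.4 = £72.26
LED bulb: £2.45 + (8/1000) kW × 5000 h × £0.34 = £2.45 + £13.6 = £16.05
Saving = £72.26 − £16.05 = £56.21

£56.21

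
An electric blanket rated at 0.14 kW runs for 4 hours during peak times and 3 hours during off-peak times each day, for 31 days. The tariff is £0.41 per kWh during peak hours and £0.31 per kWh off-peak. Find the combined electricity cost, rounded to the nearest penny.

£11.15

Peak energy = 0.14 kW × 4 h × 31 = 17.36 kWh
Off-peak energy = 0.14 kW × 3 h × 31 = 13.02 kWh
Cost = 17.36 × £0.41 + 13.02 × £0.31 = £7.1176 + £4.0362 = £11.15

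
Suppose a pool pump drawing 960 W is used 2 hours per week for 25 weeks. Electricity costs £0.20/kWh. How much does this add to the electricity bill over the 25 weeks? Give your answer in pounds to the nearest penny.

£9.60

Runtime = 2 h/week × 25 weeks = 50 h
Energy = 0.96 kW × 50 h = 48 kWh
Cost = 48 kWh × £0.20/kWh = £9.60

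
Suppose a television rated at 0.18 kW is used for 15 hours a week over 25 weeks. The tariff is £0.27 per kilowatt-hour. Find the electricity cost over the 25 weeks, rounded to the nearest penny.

Runtime = 15 h/week × 25 weeks = 375 h
Energy = 0.18 kW × 375 h = 67.5 kWh
Cost = 67.5 kWh × £0.27/kWh = £18.23

£18.23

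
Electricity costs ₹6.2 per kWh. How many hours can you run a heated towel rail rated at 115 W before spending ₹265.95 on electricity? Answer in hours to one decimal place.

Energy available = ₹265.95 ÷ ₹6.2/kWh = 42.8952 kWh
Hours = 42.8952 kWh ÷ 0.115 kW = 373.0 h

373.0 h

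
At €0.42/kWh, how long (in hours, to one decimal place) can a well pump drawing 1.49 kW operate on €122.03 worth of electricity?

195.0 h

Energy available = €122.03 ÷ €0.42/kWh = 290.5476 kWh
Hours = 290.5476 kWh ÷ 1.49 kW = 195.0 h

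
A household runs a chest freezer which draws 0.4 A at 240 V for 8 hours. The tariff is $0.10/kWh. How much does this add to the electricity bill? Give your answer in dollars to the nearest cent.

$0.08

Power = 0.4 A × 240 V = 96 W = 0.096 kW
Energy = 0.096 kW × 8 h = 0.768 kWh
Cost = 0.768 kWh × $0.10/kWh = $0.08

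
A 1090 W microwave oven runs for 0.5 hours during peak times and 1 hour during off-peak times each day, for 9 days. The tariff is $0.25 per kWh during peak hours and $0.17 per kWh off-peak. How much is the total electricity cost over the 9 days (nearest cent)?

Peak energy = 1.09 kW × 0.5 h × 9 = 4.905 kWh
Off-peak energy = 1.09 kW × 1 h × 9 = 9.81 kWh
Cost = 4.905 × $0.25 + 9.81 × $0.17 = $1.22625 + $1.6677 = $2.89

$2.89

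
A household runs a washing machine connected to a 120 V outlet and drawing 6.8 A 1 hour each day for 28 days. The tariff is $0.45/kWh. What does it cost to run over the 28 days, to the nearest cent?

Power = 6.8 A × 120 V = 816 W = 0.816 kW
Runtime = 1 h/day × 28 days = 28 h
Energy = 0.816 kW × 28 h = 22.848 kWh
Cost = 22.848 kWh × $0.45/kWh = $10.28

$10.28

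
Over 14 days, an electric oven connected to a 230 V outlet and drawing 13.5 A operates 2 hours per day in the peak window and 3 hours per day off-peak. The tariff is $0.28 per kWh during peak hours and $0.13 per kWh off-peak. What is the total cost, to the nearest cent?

$41.30

Power = 13.5 A × 230 V = 3105 W = 3.105 kW
Peak energy = 3.105 kW × 2 h × 14 = 86.94 kWh
Off-peak energy = 3.105 kW × 3 h × 14 = 130.41 kWh
Cost = 86.94 × $0.28 + 130.41 × $0.13 = $24.3432 + $16.9533 = $41.30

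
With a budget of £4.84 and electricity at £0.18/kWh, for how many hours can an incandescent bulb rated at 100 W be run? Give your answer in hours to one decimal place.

268.9 h

Energy available = £4.84 ÷ £0.18/kWh = 26.8889 kWh
Hours = 26.8889 kWh ÷ 0.1 kW = 268.9 h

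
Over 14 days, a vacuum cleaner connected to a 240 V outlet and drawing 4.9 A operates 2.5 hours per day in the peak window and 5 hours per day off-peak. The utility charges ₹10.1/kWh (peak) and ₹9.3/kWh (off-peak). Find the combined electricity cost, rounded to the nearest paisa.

₹1181.29

Power = 4.9 A × 240 V = 1176 W = 1.176 kW
Peak energy = 1.176 kW × 2.5 h × 14 = 41.16 kWh
Off-peak energy = 1.176 kW × 5 h × 14 = 82.32 kWh
Cost = 41.16 × ₹10.1 + 82.32 × ₹9.3 = ₹415.716 + ₹765.576 = ₹1181.29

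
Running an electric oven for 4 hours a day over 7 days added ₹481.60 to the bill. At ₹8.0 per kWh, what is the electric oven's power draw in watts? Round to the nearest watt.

Energy = ₹481.60 ÷ ₹8.0/kWh = 60.2 kWh
Runtime = 4 h/day × 7 days = 28 h
Power = 60.2 kWh ÷ 28 h = 2.15 kW = 2150 W

2150 W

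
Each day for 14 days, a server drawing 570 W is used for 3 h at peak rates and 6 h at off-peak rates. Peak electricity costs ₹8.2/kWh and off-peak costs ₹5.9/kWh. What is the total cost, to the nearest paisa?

Peak energy = 0.57 kW × 3 h × 14 = 23.94 kWh
Off-peak energy = 0.57 kW × 6 h × 14 = 47.88 kWh
Cost = 23.94 × ₹8.2 + 47.88 × ₹5.9 = ₹196.308 + ₹282.492 = ₹478.80

₹478.80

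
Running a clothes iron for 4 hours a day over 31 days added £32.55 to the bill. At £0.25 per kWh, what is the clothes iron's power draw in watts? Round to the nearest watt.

Energy = £32.55 ÷ £0.25/kWh = 130.2 kWh
Runtime = 4 h/day × 31 days = 124 h
Power = 130.2 kWh ÷ 124 h = 1.05 kW = 1050 W

1050 W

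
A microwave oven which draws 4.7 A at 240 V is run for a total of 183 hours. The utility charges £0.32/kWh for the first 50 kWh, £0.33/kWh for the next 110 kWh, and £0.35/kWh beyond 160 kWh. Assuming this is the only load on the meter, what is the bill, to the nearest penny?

£68.55

Power = 4.7 A × 240 V = 1128 W = 1.128 kW
Energy = 1.128 kW × 183 h = 206.424 kWh
Tier 1 (0–50 kWh): 50 × £0.32 = £16
Tier 2 (50–160 kWh): 110 × £0.33 = £36.3
Above 160 kWh: 46.424 × £0.35 = £16.2484
Bill = £68.55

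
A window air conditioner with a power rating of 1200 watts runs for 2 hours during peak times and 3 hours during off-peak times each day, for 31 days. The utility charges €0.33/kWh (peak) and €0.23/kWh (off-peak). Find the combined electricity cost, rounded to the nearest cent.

€50.22

Peak energy = 1.2 kW × 2 h × 31 = 74.4 kWh
Off-peak energy = 1.2 kW × 3 h × 31 = 111.6 kWh
Cost = 74.4 × €0.33 + 111.6 × €0.23 = €24.552 + €25.668 = €50.22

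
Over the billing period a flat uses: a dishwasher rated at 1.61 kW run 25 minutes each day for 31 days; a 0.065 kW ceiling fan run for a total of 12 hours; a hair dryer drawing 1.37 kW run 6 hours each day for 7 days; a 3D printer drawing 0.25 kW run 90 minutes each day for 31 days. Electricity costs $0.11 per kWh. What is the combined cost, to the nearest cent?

$9.98

dishwasher: Runtime = 25 min × 31 = 775 min = 12.916666… h
dishwasher: 1.61 kW × 12.916666… h = 20.795833… kWh
ceiling fan: 0.065 kW × 12 h = 0.78 kWh
hair dryer: Runtime = 6 h/day × 7 days = 42 h
hair dryer: 1.37 kW × 42 h = 57.54 kWh
3D printer: Runtime = 90 min × 31 = 2790 min = 46.5 h
3D printer: 0.25 kW × 46.5 h = 11.625 kWh
Total energy = 90.740833… kWh
Cost = 90.740833… × $0.11 = $9.98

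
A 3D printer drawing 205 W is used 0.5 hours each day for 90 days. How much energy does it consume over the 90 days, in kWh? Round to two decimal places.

9.23 kWh

Runtime = 0.5 h/day × 90 days = 45 h
Energy = 0.205 kW × 45 h = 9.225 kWh ≈ 9.23 kWh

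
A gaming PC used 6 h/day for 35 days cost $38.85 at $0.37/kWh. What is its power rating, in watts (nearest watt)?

Energy = $38.85 ÷ $0.37/kWh = 105 kWh
Runtime = 6 h/day × 35 days = 210 h
Power = 105 kWh ÷ 210 h = 0.5 kW = 500 W

500 W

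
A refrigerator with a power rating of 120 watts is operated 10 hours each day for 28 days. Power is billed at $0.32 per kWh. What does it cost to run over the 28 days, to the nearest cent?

Runtime = 10 h/day × 28 days = 280 h
Energy = 0.12 kW × 280 h = 33.6 kWh
Cost = 33.6 kWh × $0.32/kWh = $10.75

$10.75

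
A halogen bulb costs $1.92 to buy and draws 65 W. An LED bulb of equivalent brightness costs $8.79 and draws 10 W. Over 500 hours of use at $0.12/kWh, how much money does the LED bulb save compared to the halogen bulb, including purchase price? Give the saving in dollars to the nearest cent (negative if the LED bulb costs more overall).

-$3.57

halogen bulb: $1.92 + (65/1000) kW × 500 h × $0.12 = $1.92 + $3.9 = $5.82
LED bulb: $8.79 + (10/1000) kW × 500 h × $0.12 = $8.79 + $0.6 = $9.39
Saving = $5.82 − $9.39 = −$3.57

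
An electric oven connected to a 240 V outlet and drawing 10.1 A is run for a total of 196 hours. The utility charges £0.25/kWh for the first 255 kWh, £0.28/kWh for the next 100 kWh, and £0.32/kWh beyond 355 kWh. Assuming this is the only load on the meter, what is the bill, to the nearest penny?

Power = 10.1 A × 240 V = 2424 W = 2.424 kW
Energy = 2.424 kW × 196 h = 475.104 kWh
Tier 1 (0–255 kWh): 255 × £0.25 = £63.75
Tier 2 (255–355 kWh): 100 × £0.28 = £28
Above 355 kWh: 120.104 × £0.32 = £38.43328
Bill = £130.18

£130.18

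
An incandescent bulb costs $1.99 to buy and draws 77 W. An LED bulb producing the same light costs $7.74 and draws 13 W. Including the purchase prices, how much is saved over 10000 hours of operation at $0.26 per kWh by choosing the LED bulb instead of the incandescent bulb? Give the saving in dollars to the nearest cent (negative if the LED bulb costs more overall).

$160.65

incandescent bulb: $1.99 + (77/1000) kW × 10000 h × $0.26 = $1.99 + $200.2 = $202.19
LED bulb: $7.74 + (13/1000) kW × 10000 h × $0.26 = $7.74 + $33.8 = $41.54
Saving = $202.19 − $41.54 = $160.65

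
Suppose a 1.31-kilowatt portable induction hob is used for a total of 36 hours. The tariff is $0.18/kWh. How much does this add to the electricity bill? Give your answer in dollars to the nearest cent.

Energy = 1.31 kW × 36 h = 47.16 kWh
Cost = 47.16 kWh × $0.18/kWh = $8.49

$8.49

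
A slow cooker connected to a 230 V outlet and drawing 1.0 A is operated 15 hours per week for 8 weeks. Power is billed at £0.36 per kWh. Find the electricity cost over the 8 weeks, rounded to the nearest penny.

Power = 1.0 A × 230 V = 230 W = 0.23 kW
Runtime = 15 h/week × 8 weeks = 120 h
Energy = 0.23 kW × 120 h = 27.6 kWh
Cost = 27.6 kWh × £0.36/kWh = £9.94

£9.94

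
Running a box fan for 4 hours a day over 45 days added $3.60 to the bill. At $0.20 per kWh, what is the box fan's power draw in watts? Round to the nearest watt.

100 W

Energy = $3.60 ÷ $0.20/kWh = 18 kWh
Runtime = 4 h/day × 45 days = 180 h
Power = 18 kWh ÷ 180 h = 0.1 kW = 100 W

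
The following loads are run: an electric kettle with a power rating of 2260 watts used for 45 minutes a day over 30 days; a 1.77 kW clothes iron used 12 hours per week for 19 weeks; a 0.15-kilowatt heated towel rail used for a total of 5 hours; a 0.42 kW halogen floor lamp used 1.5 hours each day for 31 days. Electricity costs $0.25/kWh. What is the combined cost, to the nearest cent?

$118.67

electric kettle: Runtime = 45 min × 30 = 1350 min = 22.5 h
electric kettle: 2.26 kW × 22.5 h = 50.85 kWh
clothes iron: Runtime = 12 h/week × 19 weeks = 228 h
clothes iron: 1.77 kW × 228 h = 403.56 kWh
heated towel rail: 0.15 kW × 5 h = 0.75 kWh
halogen floor lamp: Runtime = 1.5 h/day × 31 days = 46.5 h
halogen floor lamp: 0.42 kW × 46.5 h = 19.53 kWh
Total energy = 474.69 kWh
Cost = 474.69 × $0.25 = $118.67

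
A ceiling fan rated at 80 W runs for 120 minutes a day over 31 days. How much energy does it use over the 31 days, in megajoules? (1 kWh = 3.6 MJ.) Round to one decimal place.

17.9 MJ

Runtime = 120 min × 31 = 3720 min = 62 h
Energy = 0.08 kW × 62 h = 4.96 kWh
= 4.96 × 3.6 MJ = 17.9 MJ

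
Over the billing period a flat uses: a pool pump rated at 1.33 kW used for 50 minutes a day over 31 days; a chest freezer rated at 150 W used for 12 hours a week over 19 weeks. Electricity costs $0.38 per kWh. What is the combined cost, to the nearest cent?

pool pump: Runtime = 50 min × 31 = 1550 min = 25.833333… h
pool pump: 1.33 kW × 25.833333… h = 34.358333… kWh
chest freezer: Runtime = 12 h/week × 19 weeks = 228 h
chest freezer: 0.15 kW × 228 h = 34.2 kWh
Total energy = 68.558333… kWh
Cost = 68.558333… × $0.38 = $26.05

$26.05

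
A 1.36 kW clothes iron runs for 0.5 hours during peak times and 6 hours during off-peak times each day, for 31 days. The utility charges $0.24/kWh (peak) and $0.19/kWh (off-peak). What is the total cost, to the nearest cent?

$53.12

Peak energy = 1.36 kW × 0.5 h × 31 = 21.08 kWh
Off-peak energy = 1.36 kW × 6 h × 31 = 252.96 kWh
Cost = 21.08 × $0.24 + 252.96 × $0.19 = $5.0592 + $48.0624 = $53.12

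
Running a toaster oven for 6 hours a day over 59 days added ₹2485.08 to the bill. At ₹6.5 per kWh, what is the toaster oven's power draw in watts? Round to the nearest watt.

Energy = ₹2485.08 ÷ ₹6.5/kWh = 382.32 kWh
Runtime = 6 h/day × 59 days = 354 h
Power = 382.32 kWh ÷ 354 h = 1.08 kW = 1080 W

1080 W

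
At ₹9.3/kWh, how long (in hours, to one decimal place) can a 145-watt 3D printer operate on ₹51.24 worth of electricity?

38.0 h

Energy available = ₹51.24 ÷ ₹9.3/kWh = 5.5097 kWh
Hours = 5.5097 kWh ÷ 0.145 kW = 38.0 h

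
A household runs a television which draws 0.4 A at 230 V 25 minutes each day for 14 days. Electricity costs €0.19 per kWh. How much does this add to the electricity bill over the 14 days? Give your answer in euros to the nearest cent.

Power = 0.4 A × 230 V = 92 W = 0.092 kW
Runtime = 25 min × 14 = 350 min = 5.833333… h
Energy = 0.092 kW × 5.833333… h = 0.536666… kWh
Cost = 0.536666… kWh × €0.19/kWh = €0.10

€0.10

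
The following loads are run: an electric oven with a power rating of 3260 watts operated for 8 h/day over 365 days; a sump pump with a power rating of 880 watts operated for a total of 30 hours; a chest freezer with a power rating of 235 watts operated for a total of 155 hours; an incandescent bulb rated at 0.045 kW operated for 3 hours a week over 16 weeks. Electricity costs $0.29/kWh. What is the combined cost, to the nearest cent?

electric oven: Runtime = 8 h/day × 365 days = 2920 h
electric oven: 3.26 kW × 2920 h = 9519.2 kWh
sump pump: 0.88 kW × 30 h = 26.4 kWh
chest freezer: 0.235 kW × 155 h = 36.425 kWh
incandescent bulb: Runtime = 3 h/week × 16 weeks = 48 h
incandescent bulb: 0.045 kW × 48 h = 2.16 kWh
Total energy = 9584.185 kWh
Cost = 9584.185 × $0.29 = $2779.41

$2779.41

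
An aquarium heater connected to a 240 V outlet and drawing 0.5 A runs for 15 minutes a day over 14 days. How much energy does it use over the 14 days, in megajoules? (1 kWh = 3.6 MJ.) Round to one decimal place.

1.5 MJ

Power = 0.5 A × 240 V = 120 W = 0.12 kW
Runtime = 15 min × 14 = 210 min = 3.5 h
Energy = 0.12 kW × 3.5 h = 0.42 kWh
= 0.42 × 3.6 MJ = 1.5 MJ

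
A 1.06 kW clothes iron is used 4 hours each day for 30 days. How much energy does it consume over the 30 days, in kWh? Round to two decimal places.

Runtime = 4 h/day × 30 days = 120 h
Energy = 1.06 kW × 120 h = 127.2 kWh

127.20 kWh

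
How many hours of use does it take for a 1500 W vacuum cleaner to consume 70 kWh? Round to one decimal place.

46.7 h

Hours = 70 kWh ÷ 1.5 kW = 46.7 h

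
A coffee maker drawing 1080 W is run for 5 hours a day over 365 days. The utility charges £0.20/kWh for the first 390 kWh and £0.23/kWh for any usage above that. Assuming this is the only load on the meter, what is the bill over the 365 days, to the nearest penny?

£441.63

Runtime = 5 h/day × 365 days = 1825 h
Energy = 1.08 kW × 1825 h = 1971 kWh
Tier 1 (0–390 kWh): 390 × £0.20 = £78
Above 390 kWh: 1581 × £0.23 = £363.63
Bill = £441.63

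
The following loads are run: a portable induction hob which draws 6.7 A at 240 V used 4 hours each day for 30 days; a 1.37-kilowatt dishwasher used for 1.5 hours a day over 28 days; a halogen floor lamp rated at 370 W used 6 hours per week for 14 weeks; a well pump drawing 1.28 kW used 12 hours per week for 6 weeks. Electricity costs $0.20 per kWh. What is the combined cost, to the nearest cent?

$74.75

portable induction hob: Power = 6.7 A × 240 V = 1608 W = 1.608 kW
portable induction hob: Runtime = 4 h/day × 30 days = 120 h
portable induction hob: 1.608 kW × 120 h = 192.96 kWh
dishwasher: Runtime = 1.5 h/day × 28 days = 42 h
dishwasher: 1.37 kW × 42 h = 57.54 kWh
halogen floor lamp: Runtime = 6 h/week × 14 weeks = 84 h
halogen floor lamp: 0.37 kW × 84 h = 31.08 kWh
well pump: Runtime = 12 h/week × 6 weeks = 72 h
well pump: 1.28 kW × 72 h = 92.16 kWh
Total energy = 373.74 kWh
Cost = 373.74 × $0.20 = $74.75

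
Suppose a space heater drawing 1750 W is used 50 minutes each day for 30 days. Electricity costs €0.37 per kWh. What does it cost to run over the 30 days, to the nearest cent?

€16.19

Runtime = 50 min × 30 = 1500 min = 25 h
Energy = 1.75 kW × 25 h = 43.75 kWh
Cost = 43.75 kWh × €0.37/kWh = €16.19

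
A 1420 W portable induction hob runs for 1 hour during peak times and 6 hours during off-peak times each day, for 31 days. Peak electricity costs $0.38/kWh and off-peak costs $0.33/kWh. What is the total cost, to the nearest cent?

Peak energy = 1.42 kW × 1 h × 31 = 44.02 kWh
Off-peak energy = 1.42 kW × 6 h × 31 = 264.12 kWh
Cost = 44.02 × $0.38 + 264.12 × $0.33 = $16.7276 + $87.1596 = $103.89

$103.89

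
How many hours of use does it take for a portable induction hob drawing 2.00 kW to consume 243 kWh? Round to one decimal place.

121.5 h

Hours = 243 kWh ÷ 2 kW = 121.5 h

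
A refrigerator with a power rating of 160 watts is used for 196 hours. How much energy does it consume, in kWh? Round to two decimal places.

Energy = 0.16 kW × 196 h = 31.36 kWh

31.36 kWh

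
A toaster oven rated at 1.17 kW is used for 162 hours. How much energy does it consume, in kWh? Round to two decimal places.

Energy = 1.17 kW × 162 h = 189.54 kWh

189.54 kWh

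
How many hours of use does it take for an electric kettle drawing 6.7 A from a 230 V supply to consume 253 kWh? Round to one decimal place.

164.2 h

Power = 6.7 A × 230 V = 1541 W = 1.541 kW
Hours = 253 kWh ÷ 1.541 kW = 164.2 h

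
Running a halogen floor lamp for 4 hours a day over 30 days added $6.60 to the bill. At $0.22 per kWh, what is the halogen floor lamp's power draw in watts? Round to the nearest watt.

250 W

Energy = $6.60 ÷ $0.22/kWh = 30 kWh
Runtime = 4 h/day × 30 days = 120 h
Power = 30 kWh ÷ 120 h = 0.25 kW = 250 W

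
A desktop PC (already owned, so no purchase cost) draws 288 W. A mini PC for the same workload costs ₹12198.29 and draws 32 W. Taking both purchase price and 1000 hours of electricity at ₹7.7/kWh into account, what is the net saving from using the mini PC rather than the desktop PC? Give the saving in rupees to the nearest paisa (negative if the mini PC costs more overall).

desktop PC: ₹0.00 + (288/1000) kW × 1000 h × ₹7.7 = ₹0.00 + ₹2217.6 = ₹2217.6
mini PC: ₹12198.29 + (32/1000) kW × 1000 h × ₹7.7 = ₹12198.29 + ₹246.4 = ₹12444.69
Saving = ₹2217.6 − ₹12444.69 = −₹10227.09

-₹10227.09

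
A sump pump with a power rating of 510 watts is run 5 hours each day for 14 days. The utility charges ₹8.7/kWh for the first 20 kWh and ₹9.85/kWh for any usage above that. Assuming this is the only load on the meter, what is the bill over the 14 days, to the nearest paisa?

₹328.65

Runtime = 5 h/day × 14 days = 70 h
Energy = 0.51 kW × 70 h = 35.7 kWh
Tier 1 (0–20 kWh): 20 × ₹8.7 = ₹174
Above 20 kWh: 15.7 × ₹9.85 = ₹154.645
Bill = ₹328.65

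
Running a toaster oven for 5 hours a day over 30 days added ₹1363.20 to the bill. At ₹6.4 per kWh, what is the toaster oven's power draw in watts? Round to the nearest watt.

1420 W

Energy = ₹1363.20 ÷ ₹6.4/kWh = 213 kWh
Runtime = 5 h/day × 30 days = 150 h
Power = 213 kWh ÷ 150 h = 1.42 kW = 1420 W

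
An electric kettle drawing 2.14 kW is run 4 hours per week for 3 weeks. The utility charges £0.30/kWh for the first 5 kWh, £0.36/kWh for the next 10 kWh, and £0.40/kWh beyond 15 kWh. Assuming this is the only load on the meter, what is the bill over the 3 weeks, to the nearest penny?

Runtime = 4 h/week × 3 weeks = 12 h
Energy = 2.14 kW × 12 h = 25.68 kWh
Tier 1 (0–5 kWh): 5 × £0.30 = £1.5
Tier 2 (5–15 kWh): 10 × £0.36 = £3.6
Above 15 kWh: 10.68 × £0.40 = £4.272
Bill = £9.37

£9.37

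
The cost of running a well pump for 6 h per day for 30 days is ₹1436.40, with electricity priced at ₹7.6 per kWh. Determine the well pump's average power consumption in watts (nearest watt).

Energy = ₹1436.40 ÷ ₹7.6/kWh = 189 kWh
Runtime = 6 h/day × 30 days = 180 h
Power = 189 kWh ÷ 180 h = 1.05 kW = 1050 W

1050 W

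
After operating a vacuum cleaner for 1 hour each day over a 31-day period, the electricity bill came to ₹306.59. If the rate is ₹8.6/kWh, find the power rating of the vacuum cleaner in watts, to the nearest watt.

Energy = ₹306.59 ÷ ₹8.6/kWh = 35.65 kWh
Runtime = 1 h/day × 31 days = 31 h
Power = 35.65 kWh ÷ 31 h = 1.15 kW = 1150 W

1150 W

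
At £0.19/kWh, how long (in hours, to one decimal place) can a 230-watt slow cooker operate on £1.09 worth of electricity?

24.9 h

Energy available = £1.09 ÷ £0.19/kWh = 5.7368 kWh
Hours = 5.7368 kWh ÷ 0.23 kW = 24.9 h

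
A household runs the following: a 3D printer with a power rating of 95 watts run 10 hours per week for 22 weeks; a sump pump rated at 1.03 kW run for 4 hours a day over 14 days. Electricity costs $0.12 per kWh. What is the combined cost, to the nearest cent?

3D printer: Runtime = 10 h/week × 22 weeks = 220 h
3D printer: 0.095 kW × 220 h = 20.9 kWh
sump pump: Runtime = 4 h/day × 14 days = 56 h
sump pump: 1.03 kW × 56 h = 57.68 kWh
Total energy = 78.58 kWh
Cost = 78.58 × $0.12 = $9.43

$9.43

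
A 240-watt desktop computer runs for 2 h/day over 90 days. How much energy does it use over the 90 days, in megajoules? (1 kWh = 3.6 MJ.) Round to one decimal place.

155.5 MJ

Runtime = 2 h/day × 90 days = 180 h
Energy = 0.24 kW × 180 h = 43.2 kWh
= 43.2 × 3.6 MJ = 155.5 MJ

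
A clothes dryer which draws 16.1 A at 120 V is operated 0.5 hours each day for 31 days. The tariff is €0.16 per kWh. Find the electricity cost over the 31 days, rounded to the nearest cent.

€4.79

Power = 16.1 A × 120 V = 1932 W = 1.932 kW
Runtime = 0.5 h/day × 31 days = 15.5 h
Energy = 1.932 kW × 15.5 h = 29.946 kWh
Cost = 29.946 kWh × €0.16/kWh = €4.79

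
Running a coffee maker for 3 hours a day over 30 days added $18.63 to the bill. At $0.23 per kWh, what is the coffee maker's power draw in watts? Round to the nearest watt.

Energy = $18.63 ÷ $0.23/kWh = 81 kWh
Runtime = 3 h/day × 30 days = 90 h
Power = 81 kWh ÷ 90 h = 0.9 kW = 900 W

900 W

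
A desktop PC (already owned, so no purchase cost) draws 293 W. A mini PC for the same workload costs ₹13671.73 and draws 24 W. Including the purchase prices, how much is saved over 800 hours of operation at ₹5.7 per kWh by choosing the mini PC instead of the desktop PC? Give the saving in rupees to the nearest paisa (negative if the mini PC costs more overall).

desktop PC: ₹0.00 + (293/1000) kW × 800 h × ₹5.7 = ₹0.00 + ₹1336.08 = ₹1336.08
mini PC: ₹13671.73 + (24/1000) kW × 800 h × ₹5.7 = ₹13671.73 + ₹109.44 = ₹13781.17
Saving = ₹1336.08 − ₹13781.17 = −₹12445.09

-₹12445.09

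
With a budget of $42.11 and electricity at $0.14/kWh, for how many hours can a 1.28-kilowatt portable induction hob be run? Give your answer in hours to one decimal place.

235.0 h

Energy available = $42.11 ÷ $0.14/kWh = 300.7857 kWh
Hours = 300.7857 kWh ÷ 1.28 kW = 235.0 h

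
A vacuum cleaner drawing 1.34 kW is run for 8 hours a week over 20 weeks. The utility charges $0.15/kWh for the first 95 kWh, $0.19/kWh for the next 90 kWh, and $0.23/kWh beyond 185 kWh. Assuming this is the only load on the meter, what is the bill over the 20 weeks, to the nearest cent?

$38.11

Runtime = 8 h/week × 20 weeks = 160 h
Energy = 1.34 kW × 160 h = 214.4 kWh
Tier 1 (0–95 kWh): 95 × $0.15 = $14.25
Tier 2 (95–185 kWh): 90 × $0.19 = $17.1
Above 185 kWh: 29.4 × $0.23 = $6.762
Bill = $38.11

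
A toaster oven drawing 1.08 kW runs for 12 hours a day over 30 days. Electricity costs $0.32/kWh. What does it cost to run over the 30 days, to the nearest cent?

$124.42

Runtime = 12 h/day × 30 days = 360 h
Energy = 1.08 kW × 360 h = 388.8 kWh
Cost = 388.8 kWh × $0.32/kWh = $124.42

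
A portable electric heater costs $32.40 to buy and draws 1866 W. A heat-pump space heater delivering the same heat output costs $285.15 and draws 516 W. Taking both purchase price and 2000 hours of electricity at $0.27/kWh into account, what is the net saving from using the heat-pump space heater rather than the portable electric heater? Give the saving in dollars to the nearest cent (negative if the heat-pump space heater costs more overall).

portable electric heater: $32.40 + (1866/1000) kW × 2000 h × $0.27 = $32.40 + $1007.64 = $1040.04
heat-pump space heater: $285.15 + (516/1000) kW × 2000 h × $0.27 = $285.15 + $278.64 = $563.79
Saving = $1040.04 − $563.79 = $476.25

$476.25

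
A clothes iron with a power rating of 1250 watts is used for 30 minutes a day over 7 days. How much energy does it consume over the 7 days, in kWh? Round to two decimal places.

Runtime = 30 min × 7 = 210 min = 3.5 h
Energy = 1.25 kW × 3.5 h = 4.375 kWh ≈ 4.38 kWh

4.38 kWh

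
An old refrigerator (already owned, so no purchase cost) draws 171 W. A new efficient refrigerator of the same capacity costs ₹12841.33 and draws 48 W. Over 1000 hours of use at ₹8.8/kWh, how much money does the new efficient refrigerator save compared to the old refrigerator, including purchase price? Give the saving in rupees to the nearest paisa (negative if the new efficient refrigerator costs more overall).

old refrigerator: ₹0.00 + (171/1000) kW × 1000 h × ₹8.8 = ₹0.00 + ₹1504.8 = ₹1504.8
new efficient refrigerator: ₹12841.33 + (48/1000) kW × 1000 h × ₹8.8 = ₹12841.33 + ₹422.4 = ₹13263.73
Saving = ₹1504.8 − ₹13263.73 = −₹11758.93

-₹11758.93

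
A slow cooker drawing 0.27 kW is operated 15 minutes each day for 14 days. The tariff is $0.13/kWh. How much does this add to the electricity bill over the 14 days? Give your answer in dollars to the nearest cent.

$0.12

Runtime = 15 min × 14 = 210 min = 3.5 h
Energy = 0.27 kW × 3.5 h = 0.945 kWh
Cost = 0.945 kWh × $0.13/kWh = $0.12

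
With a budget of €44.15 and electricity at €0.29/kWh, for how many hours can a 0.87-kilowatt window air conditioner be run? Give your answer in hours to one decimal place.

175.0 h

Energy available = €44.15 ÷ €0.29/kWh = 152.2414 kWh
Hours = 152.2414 kWh ÷ 0.87 kW = 175.0 h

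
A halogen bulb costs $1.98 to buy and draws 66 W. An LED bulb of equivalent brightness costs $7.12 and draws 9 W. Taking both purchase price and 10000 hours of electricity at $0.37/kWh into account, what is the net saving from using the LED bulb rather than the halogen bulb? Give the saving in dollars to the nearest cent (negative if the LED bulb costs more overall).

halogen bulb: $1.98 + (66/1000) kW × 10000 h × $0.37 = $1.98 + $244.2 = $246.18
LED bulb: $7.12 + (9/1000) kW × 10000 h × $0.37 = $7.12 + $33.3 = $40.42
Saving = $246.18 − $40.42 = $205.76

$205.76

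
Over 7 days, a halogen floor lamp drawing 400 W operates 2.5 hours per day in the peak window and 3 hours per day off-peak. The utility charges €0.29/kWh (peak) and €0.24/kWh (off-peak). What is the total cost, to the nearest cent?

Peak energy = 0.4 kW × 2.5 h × 7 = 7 kWh
Off-peak energy = 0.4 kW × 3 h × 7 = 8.4 kWh
Cost = 7 × €0.29 + 8.4 × €0.24 = €2.03 + €2.016 = €4.05

€4.05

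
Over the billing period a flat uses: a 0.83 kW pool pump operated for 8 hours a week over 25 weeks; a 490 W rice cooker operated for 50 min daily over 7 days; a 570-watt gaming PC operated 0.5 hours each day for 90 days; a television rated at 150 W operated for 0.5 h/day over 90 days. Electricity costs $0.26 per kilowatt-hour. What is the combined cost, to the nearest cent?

pool pump: Runtime = 8 h/week × 25 weeks = 200 h
pool pump: 0.83 kW × 200 h = 166 kWh
rice cooker: Runtime = 50 min × 7 = 350 min = 5.833333… h
rice cooker: 0.49 kW × 5.833333… h = 2.858333… kWh
gaming PC: Runtime = 0.5 h/day × 90 days = 45 h
gaming PC: 0.57 kW × 45 h = 25.65 kWh
television: Runtime = 0.5 h/day × 90 days = 45 h
television: 0.15 kW × 45 h = 6.75 kWh
Total energy = 201.258333… kWh
Cost = 201.258333… × $0.26 = $52.33

$52.33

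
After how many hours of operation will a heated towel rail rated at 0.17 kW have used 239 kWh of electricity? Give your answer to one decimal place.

Hours = 239 kWh ÷ 0.17 kW = 1405.9 h

1405.9 h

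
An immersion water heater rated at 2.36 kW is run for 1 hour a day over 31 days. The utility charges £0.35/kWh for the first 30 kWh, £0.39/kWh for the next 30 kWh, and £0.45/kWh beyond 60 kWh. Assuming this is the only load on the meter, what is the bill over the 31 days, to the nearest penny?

£28.12

Runtime = 1 h/day × 31 days = 31 h
Energy = 2.36 kW × 31 h = 73.16 kWh
Tier 1 (0–30 kWh): 30 × £0.35 = £10.5
Tier 2 (30–60 kWh): 30 × £0.39 = £11.7
Above 60 kWh: 13.16 × £0.45 = £5.922
Bill = £28.12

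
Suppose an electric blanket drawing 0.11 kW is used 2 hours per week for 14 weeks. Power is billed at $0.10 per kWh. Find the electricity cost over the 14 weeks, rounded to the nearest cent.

Runtime = 2 h/week × 14 weeks = 28 h
Energy = 0.11 kW × 28 h = 3.08 kWh
Cost = 3.08 kWh × $0.10/kWh = $0.31

$0.31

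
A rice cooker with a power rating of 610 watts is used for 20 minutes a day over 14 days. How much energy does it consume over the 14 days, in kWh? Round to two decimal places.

2.85 kWh

Runtime = 20 min × 14 = 280 min = 4.666666… h
Energy = 0.61 kW × 4.666666… h = 2.846666… kWh ≈ 2.85 kWh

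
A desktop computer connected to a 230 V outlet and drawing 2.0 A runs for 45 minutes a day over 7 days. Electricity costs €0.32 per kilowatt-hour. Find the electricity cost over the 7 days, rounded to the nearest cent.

Power = 2.0 A × 230 V = 460 W = 0.46 kW
Runtime = 45 min × 7 = 315 min = 5.25 h
Energy = 0.46 kW × 5.25 h = 2.415 kWh
Cost = 2.415 kWh × €0.32/kWh = €0.77

€0.77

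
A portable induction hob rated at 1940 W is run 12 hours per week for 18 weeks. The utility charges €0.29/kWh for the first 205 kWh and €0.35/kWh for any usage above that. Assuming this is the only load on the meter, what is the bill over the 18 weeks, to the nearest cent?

€134.36

Runtime = 12 h/week × 18 weeks = 216 h
Energy = 1.94 kW × 216 h = 419.04 kWh
Tier 1 (0–205 kWh): 205 × €0.29 = €59.45
Above 205 kWh: 214.04 × €0.35 = €74.914
Bill = €134.36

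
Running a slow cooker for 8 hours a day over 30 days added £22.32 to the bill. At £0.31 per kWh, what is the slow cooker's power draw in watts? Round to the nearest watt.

300 W

Energy = £22.32 ÷ £0.31/kWh = 72 kWh
Runtime = 8 h/day × 30 days = 240 h
Power = 72 kWh ÷ 240 h = 0.3 kW = 300 W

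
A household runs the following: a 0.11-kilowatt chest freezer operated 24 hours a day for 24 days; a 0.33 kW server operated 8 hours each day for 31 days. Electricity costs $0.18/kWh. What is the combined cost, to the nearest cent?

$26.14

chest freezer: Runtime = 24 h × 24 = 576 h
chest freezer: 0.11 kW × 576 h = 63.36 kWh
server: Runtime = 8 h/day × 31 days = 248 h
server: 0.33 kW × 248 h = 81.84 kWh
Total energy = 145.2 kWh
Cost = 145.2 × $0.18 = $26.14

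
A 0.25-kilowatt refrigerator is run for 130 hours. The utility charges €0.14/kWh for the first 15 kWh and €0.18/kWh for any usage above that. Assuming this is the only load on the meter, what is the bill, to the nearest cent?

Energy = 0.25 kW × 130 h = 32.5 kWh
Tier 1 (0–15 kWh): 15 × €0.14 = €2.1
Above 15 kWh: 17.5 × €0.18 = €3.15
Bill = €5.25

€5.25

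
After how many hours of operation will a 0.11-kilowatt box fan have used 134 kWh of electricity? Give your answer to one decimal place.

1218.2 h

Hours = 134 kWh ÷ 0.11 kW = 1218.2 h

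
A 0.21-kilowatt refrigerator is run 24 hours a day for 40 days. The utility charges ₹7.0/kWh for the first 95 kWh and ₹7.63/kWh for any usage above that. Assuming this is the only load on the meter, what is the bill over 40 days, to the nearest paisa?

Runtime = 24 h × 40 = 960 h
Energy = 0.21 kW × 960 h = 201.6 kWh
Tier 1 (0–95 kWh): 95 × ₹7.0 = ₹665
Above 95 kWh: 106.6 × ₹7.63 = ₹813.358
Bill = ₹1478.36

₹1478.36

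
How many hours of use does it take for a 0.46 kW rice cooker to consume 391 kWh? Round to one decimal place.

Hours = 391 kWh ÷ 0.46 kW = 850.0 h

850.0 h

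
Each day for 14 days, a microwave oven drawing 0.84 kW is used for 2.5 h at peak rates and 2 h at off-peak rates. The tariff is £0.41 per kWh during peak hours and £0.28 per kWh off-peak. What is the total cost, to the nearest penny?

£18.64

Peak energy = 0.84 kW × 2.5 h × 14 = 29.4 kWh
Off-peak energy = 0.84 kW × 2 h × 14 = 23.52 kWh
Cost = 29.4 × £0.41 + 23.52 × £0.28 = £12.054 + £6.5856 = £18.64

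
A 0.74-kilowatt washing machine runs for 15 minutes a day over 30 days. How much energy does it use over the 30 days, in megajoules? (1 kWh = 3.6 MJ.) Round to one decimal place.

Runtime = 15 min × 30 = 450 min = 7.5 h
Energy = 0.74 kW × 7.5 h = 5.55 kWh
= 5.55 × 3.6 MJ = 20.0 MJ

20.0 MJ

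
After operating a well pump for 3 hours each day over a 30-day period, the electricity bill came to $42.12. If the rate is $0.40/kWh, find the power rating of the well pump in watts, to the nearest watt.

1170 W

Energy = $42.12 ÷ $0.40/kWh = 105.3 kWh
Runtime = 3 h/day × 30 days = 90 h
Power = 105.3 kWh ÷ 90 h = 1.17 kW = 1170 W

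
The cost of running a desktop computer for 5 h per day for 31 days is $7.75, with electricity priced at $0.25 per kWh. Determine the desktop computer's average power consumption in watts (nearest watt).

Energy = $7.75 ÷ $0.25/kWh = 31 kWh
Runtime = 5 h/day × 31 days = 155 h
Power = 31 kWh ÷ 155 h = 0.2 kW = 200 W

200 W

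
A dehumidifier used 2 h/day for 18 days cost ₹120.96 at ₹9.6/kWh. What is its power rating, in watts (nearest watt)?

Energy = ₹120.96 ÷ ₹9.6/kWh = 12.6 kWh
Runtime = 2 h/day × 18 days = 36 h
Power = 12.6 kWh ÷ 36 h = 0.35 kW = 350 W

350 W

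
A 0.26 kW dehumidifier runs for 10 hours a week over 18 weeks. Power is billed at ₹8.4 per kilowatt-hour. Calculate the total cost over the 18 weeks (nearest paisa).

₹393.12

Runtime = 10 h/week × 18 weeks = 180 h
Energy = 0.26 kW × 180 h = 46.8 kWh
Cost = 46.8 kWh × ₹8.4/kWh = ₹393.12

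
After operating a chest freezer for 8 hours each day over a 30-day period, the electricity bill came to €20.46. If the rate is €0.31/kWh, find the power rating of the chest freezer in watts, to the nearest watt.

275 W

Energy = €20.46 ÷ €0.31/kWh = 66 kWh
Runtime = 8 h/day × 30 days = 240 h
Power = 66 kWh ÷ 240 h = 0.275 kW = 275 W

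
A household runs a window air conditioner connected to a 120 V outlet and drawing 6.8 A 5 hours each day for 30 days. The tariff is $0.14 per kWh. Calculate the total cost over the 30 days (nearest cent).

$17.14

Power = 6.8 A × 120 V = 816 W = 0.816 kW
Runtime = 5 h/day × 30 days = 150 h
Energy = 0.816 kW × 150 h = 122.4 kWh
Cost = 122.4 kWh × $0.14/kWh = $17.14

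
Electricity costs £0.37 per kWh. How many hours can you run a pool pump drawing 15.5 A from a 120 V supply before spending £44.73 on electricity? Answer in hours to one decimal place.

Power = 15.5 A × 120 V = 1860 W = 1.86 kW
Energy available = £44.73 ÷ £0.37/kWh = 120.8919 kWh
Hours = 120.8919 kWh ÷ 1.86 kW = 65.0 h

65.0 h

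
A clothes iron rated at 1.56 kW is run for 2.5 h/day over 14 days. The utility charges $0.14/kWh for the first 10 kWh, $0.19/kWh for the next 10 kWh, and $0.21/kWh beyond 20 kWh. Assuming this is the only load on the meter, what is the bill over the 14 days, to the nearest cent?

Runtime = 2.5 h/day × 14 days = 35 h
Energy = 1.56 kW × 35 h = 54.6 kWh
Tier 1 (0–10 kWh): 10 × $0.14 = $1.4
Tier 2 (10–20 kWh): 10 × $0.19 = $1.9
Above 20 kWh: 34.6 × $0.21 = $7.266
Bill = $10.57

$10.57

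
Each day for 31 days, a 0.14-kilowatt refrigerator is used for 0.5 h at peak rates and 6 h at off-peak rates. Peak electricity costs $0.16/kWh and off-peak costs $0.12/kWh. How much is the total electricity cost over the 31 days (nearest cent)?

Peak energy = 0.14 kW × 0.5 h × 31 = 2.17 kWh
Off-peak energy = 0.14 kW × 6 h × 31 = 26.04 kWh
Cost = 2.17 × $0.16 + 26.04 × $0.12 = $0.3472 + $3.1248 = $3.47

$3.47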